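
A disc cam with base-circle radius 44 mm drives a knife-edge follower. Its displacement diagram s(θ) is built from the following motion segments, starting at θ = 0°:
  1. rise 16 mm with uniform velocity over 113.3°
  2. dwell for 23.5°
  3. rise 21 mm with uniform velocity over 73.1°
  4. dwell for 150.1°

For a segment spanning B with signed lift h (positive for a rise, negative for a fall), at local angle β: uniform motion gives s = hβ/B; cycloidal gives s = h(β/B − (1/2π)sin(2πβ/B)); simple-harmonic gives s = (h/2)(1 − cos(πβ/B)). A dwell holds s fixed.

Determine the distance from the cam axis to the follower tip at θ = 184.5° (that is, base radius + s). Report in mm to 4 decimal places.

seg 1 [0°–113.3°] uniform, h=16: full span → s += 16 → s = 16.0000
seg 2 [113.3°–136.8°] dwell: s stays 16.0000
seg 3 [136.8°–209.9°] uniform, h=21: θ=184.5° here. β=47.7, B=73.1. 21·47.7/73.1 = 13.7031 → s = 29.7031
radial distance = base radius + s = 44 + 29.7031 = 73.7031

73.7031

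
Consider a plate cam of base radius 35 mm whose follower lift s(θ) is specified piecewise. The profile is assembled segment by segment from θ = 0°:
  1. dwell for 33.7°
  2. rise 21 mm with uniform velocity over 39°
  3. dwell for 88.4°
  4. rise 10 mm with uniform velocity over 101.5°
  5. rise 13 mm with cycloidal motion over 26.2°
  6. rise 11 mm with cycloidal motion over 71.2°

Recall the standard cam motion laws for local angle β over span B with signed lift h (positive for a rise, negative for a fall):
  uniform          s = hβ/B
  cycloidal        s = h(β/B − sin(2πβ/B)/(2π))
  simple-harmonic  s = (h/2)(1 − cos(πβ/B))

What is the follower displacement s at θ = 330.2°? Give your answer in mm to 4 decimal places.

seg 1 [0°–33.7°] dwell: s stays 0.0000
seg 2 [33.7°–72.7°] uniform, h=21: full span → s += 21 → s = 21.0000
seg 3 [72.7°–161.1°] dwell: s stays 21.0000
seg 4 [161.1°–262.6°] uniform, h=10: full span → s += 10 → s = 31.0000
seg 5 [262.6°–288.8°] cycloidal, h=13: full span → s += 13 → s = 44.0000
seg 6 [288.8°–360°] cycloidal, h=11: θ=330.2° here. β=41.4, B=71.2. 11·(0.5815 − sin(2π·0.5815)/(2π)) = 7.2535 → s = 51.2535

51.2535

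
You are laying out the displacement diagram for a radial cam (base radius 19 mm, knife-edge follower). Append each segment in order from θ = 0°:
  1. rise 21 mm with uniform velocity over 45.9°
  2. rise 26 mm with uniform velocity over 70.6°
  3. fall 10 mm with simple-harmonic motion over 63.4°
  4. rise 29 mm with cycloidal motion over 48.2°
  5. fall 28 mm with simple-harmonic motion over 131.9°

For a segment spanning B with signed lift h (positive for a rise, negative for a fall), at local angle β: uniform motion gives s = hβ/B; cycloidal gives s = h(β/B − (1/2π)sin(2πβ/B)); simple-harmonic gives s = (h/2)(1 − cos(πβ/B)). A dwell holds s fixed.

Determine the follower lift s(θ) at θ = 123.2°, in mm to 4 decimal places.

seg 1 [0°–45.9°] uniform, h=21: full span → s += 21 → s = 21.0000
seg 2 [45.9°–116.5°] uniform, h=26: full span → s += 26 → s = 47.0000
seg 3 [116.5°–179.9°] simple-harmonic, h=-10: θ=123.2° here. β=6.7, B=63.4. -10/2·(1 − cos(π·0.1057)) = -0.2730 → s = 46.7270

46.7270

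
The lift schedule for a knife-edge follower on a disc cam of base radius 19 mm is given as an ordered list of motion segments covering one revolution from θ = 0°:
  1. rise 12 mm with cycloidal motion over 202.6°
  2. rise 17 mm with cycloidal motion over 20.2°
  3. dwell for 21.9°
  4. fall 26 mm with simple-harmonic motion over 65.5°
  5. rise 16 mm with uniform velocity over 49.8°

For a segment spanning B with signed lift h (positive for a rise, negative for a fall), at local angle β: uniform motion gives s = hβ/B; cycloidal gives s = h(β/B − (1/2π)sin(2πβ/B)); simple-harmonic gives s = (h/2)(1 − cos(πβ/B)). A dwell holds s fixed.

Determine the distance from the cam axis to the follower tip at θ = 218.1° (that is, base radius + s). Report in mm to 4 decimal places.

seg 1 [0°–202.6°] cycloidal, h=12: full span → s += 12 → s = 12.0000
seg 2 [202.6°–222.8°] cycloidal, h=17: θ=218.1° here. β=15.5, B=20.2. 17·(0.7673 − sin(2π·0.7673)/(2π)) = 15.7342 → s = 27.7342
radial distance = base radius + s = 19 + 27.7342 = 46.7342

46.7342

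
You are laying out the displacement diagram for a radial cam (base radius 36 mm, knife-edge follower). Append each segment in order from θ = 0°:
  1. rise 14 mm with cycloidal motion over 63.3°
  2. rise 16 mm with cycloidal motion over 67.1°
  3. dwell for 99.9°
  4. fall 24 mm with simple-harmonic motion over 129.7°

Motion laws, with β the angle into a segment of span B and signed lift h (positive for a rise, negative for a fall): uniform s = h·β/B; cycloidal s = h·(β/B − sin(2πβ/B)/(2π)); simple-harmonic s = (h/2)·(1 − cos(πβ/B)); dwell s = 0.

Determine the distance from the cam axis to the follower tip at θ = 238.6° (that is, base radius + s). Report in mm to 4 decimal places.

seg 1 [0°–63.3°] cycloidal, h=14: full span → s += 14 → s = 14.0000
seg 2 [63.3°–130.4°] cycloidal, h=16: full span → s += 16 → s = 30.0000
seg 3 [130.4°–230.3°] dwell: s stays 30.0000
seg 4 [230.3°–360°] simple-harmonic, h=-24: θ=238.6° here. β=8.3, B=129.7. -24/2·(1 − cos(π·0.0640)) = -0.2417 → s = 29.7583
radial distance = base radius + s = 36 + 29.7583 = 65.7583

65.7583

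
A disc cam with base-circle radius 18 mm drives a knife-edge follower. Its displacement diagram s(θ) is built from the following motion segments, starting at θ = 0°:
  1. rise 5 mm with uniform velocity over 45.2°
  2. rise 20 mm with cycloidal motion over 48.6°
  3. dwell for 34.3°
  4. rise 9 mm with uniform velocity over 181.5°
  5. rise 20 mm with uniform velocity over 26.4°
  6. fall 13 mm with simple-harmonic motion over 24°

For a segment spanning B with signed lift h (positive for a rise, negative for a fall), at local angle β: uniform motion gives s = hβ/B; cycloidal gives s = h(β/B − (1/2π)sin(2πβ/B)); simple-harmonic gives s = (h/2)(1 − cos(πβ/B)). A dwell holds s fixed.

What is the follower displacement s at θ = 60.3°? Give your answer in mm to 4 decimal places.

seg 1 [0°–45.2°] uniform, h=5: full span → s += 5 → s = 5.0000
seg 2 [45.2°–93.8°] cycloidal, h=20: θ=60.3° here. β=15.1, B=48.6. 20·(0.3107 − sin(2π·0.3107)/(2π)) = 3.2596 → s = 8.2596

8.2596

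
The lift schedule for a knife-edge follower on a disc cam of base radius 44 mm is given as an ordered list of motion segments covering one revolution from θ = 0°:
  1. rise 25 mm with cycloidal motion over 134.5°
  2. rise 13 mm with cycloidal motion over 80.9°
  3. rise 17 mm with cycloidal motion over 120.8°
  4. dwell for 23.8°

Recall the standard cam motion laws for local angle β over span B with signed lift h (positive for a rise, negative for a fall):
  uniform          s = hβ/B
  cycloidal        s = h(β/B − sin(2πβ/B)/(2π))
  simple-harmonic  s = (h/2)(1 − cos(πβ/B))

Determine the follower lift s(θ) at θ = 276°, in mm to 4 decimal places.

seg 1 [0°–134.5°] cycloidal, h=25: full span → s += 25 → s = 25.0000
seg 2 [134.5°–215.4°] cycloidal, h=13: full span → s += 13 → s = 38.0000
seg 3 [215.4°–336.2°] cycloidal, h=17: θ=276° here. β=60.6, B=120.8. 17·(0.5017 − sin(2π·0.5017)/(2π)) = 8.5563 → s = 46.5563

46.5563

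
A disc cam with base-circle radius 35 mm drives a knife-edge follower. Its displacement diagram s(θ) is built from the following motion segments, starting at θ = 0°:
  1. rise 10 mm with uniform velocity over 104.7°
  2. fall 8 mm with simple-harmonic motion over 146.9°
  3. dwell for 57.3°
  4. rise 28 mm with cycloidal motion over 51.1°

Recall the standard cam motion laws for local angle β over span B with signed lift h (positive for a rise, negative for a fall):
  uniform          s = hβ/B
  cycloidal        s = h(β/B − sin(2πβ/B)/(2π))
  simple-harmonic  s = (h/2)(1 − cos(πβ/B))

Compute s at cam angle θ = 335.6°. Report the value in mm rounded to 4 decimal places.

seg 1 [0°–104.7°] uniform, h=10: full span → s += 10 → s = 10.0000
seg 2 [104.7°–251.6°] simple-harmonic, h=-8: full span → s += -8 → s = 2.0000
seg 3 [251.6°–308.9°] dwell: s stays 2.0000
seg 4 [308.9°–360°] cycloidal, h=28: θ=335.6° here. β=26.7, B=51.1. 28·(0.5225 − sin(2π·0.5225)/(2π)) = 15.2582 → s = 17.2582

17.2582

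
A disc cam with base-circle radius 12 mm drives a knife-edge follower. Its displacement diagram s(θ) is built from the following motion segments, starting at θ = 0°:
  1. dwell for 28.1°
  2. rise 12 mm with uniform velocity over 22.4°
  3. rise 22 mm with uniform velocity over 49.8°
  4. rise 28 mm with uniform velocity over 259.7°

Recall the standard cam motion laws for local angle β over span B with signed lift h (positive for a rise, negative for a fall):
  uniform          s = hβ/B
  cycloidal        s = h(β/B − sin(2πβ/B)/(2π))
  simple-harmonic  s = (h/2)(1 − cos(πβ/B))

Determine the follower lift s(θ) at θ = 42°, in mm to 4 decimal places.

seg 1 [0°–28.1°] dwell: s stays 0.0000
seg 2 [28.1°–50.5°] uniform, h=12: θ=42° here. β=13.9, B=22.4. 12·13.9/22.4 = 7.4464 → s = 7.4464

7.4464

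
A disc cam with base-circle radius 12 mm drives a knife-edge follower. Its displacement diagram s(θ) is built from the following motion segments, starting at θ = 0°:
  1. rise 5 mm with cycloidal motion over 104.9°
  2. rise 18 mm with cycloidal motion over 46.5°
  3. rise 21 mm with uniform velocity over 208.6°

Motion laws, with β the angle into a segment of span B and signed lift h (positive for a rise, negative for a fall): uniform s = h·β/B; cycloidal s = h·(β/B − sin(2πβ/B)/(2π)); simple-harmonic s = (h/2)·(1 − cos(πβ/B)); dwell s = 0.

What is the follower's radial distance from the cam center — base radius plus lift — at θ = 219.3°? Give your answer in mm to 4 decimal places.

seg 1 [0°–104.9°] cycloidal, h=5: full span → s += 5 → s = 5.0000
seg 2 [104.9°–151.4°] cycloidal, h=18: full span → s += 18 → s = 23.0000
seg 3 [151.4°–360°] uniform, h=21: θ=219.3° here. β=67.9, B=208.6. 21·67.9/208.6 = 6.8356 → s = 29.8356
radial distance = base radius + s = 12 + 29.8356 = 41.8356

41.8356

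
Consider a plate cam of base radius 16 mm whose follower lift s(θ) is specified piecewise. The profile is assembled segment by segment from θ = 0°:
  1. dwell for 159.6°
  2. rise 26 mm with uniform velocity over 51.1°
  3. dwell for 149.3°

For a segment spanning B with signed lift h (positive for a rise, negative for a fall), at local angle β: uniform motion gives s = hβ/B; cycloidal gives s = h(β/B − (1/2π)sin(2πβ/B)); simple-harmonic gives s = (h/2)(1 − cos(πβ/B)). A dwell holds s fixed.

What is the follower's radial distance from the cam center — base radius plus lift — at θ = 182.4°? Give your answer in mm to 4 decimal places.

seg 1 [0°–159.6°] dwell: s stays 0.0000
seg 2 [159.6°–210.7°] uniform, h=26: θ=182.4° here. β=22.8, B=51.1. 26·22.8/51.1 = 11.6008 → s = 11.6008
radial distance = base radius + s = 16 + 11.6008 = 27.6008

27.6008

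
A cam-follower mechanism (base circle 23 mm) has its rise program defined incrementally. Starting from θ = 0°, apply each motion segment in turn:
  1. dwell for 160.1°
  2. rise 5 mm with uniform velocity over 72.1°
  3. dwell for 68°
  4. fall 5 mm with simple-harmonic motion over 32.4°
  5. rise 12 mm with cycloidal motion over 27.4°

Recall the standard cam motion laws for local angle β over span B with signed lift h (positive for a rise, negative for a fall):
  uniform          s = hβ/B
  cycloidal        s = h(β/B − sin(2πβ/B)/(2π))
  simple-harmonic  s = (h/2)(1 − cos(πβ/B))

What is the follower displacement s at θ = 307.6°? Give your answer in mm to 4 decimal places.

seg 1 [0°–160.1°] dwell: s stays 0.0000
seg 2 [160.1°–232.2°] uniform, h=5: full span → s += 5 → s = 5.0000
seg 3 [232.2°–300.2°] dwell: s stays 5.0000
seg 4 [300.2°–332.6°] simple-harmonic, h=-5: θ=307.6° here. β=7.4, B=32.4. -5/2·(1 − cos(π·0.2284)) = -0.6164 → s = 4.3836

4.3836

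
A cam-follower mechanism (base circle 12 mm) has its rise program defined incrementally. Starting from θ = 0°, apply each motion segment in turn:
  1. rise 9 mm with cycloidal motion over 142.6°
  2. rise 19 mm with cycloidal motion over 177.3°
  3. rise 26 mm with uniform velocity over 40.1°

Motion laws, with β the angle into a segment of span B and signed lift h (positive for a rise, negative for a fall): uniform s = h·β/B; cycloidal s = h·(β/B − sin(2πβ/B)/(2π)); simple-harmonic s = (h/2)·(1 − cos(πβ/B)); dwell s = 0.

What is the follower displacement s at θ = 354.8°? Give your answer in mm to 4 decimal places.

seg 1 [0°–142.6°] cycloidal, h=9: full span → s += 9 → s = 9.0000
seg 2 [142.6°–319.9°] cycloidal, h=19: full span → s += 19 → s = 28.0000
seg 3 [319.9°–360°] uniform, h=26: θ=354.8° here. β=34.9, B=40.1. 26·34.9/40.1 = 22.6284 → s = 50.6284

50.6284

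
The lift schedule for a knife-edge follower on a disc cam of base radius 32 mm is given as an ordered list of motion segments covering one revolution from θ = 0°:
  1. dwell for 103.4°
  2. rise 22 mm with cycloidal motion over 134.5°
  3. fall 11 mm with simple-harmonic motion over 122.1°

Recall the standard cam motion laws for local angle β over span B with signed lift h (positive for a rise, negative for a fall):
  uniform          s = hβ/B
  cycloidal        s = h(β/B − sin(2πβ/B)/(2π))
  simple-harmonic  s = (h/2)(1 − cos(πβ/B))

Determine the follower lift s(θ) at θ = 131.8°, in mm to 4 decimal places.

seg 1 [0°–103.4°] dwell: s stays 0.0000
seg 2 [103.4°–237.9°] cycloidal, h=22: θ=131.8° here. β=28.4, B=134.5. 22·(0.2112 − sin(2π·0.2112)/(2π)) = 1.2477 → s = 1.2477

1.2477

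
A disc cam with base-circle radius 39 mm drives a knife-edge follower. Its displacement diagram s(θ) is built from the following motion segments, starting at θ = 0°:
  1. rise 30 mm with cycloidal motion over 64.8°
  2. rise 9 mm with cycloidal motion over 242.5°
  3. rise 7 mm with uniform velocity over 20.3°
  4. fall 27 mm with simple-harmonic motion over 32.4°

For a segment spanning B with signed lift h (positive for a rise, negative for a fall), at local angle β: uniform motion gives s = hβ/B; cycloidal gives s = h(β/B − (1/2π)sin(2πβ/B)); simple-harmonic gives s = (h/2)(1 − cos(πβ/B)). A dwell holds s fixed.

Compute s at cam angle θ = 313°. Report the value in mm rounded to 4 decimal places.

seg 1 [0°–64.8°] cycloidal, h=30: full span → s += 30 → s = 30.0000
seg 2 [64.8°–307.3°] cycloidal, h=9: full span → s += 9 → s = 39.0000
seg 3 [307.3°–327.6°] uniform, h=7: θ=313° here. β=5.7, B=20.3. 7·5.7/20.3 = 1.9655 → s = 40.9655

40.9655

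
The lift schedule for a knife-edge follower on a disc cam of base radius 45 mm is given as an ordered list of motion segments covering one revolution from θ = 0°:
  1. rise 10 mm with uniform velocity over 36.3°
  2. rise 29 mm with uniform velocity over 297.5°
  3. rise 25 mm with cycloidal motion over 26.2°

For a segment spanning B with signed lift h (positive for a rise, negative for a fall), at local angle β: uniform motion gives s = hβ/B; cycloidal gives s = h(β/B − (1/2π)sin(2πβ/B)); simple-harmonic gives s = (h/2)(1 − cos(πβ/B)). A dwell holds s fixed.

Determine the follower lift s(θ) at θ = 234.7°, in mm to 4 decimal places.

seg 1 [0°–36.3°] uniform, h=10: full span → s += 10 → s = 10.0000
seg 2 [36.3°–333.8°] uniform, h=29: θ=234.7° here. β=198.4, B=297.5. 29·198.4/297.5 = 19.3398 → s = 29.3398

29.3398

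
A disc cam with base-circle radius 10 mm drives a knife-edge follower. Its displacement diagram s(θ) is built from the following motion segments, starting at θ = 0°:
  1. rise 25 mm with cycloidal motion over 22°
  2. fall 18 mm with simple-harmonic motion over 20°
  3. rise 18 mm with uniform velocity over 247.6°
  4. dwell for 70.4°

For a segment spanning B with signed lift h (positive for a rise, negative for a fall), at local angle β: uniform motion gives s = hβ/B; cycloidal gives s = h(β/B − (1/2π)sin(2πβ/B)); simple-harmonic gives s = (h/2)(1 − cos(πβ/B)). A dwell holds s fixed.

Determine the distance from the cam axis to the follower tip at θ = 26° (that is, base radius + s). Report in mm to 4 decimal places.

seg 1 [0°–22°] cycloidal, h=25: full span → s += 25 → s = 25.0000
seg 2 [22°–42°] simple-harmonic, h=-18: θ=26° here. β=4, B=20. -18/2·(1 − cos(π·0.2000)) = -1.7188 → s = 23.2812
radial distance = base radius + s = 10 + 23.2812 = 33.2812

33.2812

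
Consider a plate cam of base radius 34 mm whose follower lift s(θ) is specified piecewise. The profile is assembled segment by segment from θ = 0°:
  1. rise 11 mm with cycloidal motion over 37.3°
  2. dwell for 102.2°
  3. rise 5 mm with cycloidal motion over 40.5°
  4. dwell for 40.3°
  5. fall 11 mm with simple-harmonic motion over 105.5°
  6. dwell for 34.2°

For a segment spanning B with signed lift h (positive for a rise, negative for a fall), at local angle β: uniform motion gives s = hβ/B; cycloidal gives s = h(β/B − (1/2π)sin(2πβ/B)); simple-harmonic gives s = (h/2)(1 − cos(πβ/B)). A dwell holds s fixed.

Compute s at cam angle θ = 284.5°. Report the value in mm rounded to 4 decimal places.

seg 1 [0°–37.3°] cycloidal, h=11: full span → s += 11 → s = 11.0000
seg 2 [37.3°–139.5°] dwell: s stays 11.0000
seg 3 [139.5°–180°] cycloidal, h=5: full span → s += 5 → s = 16.0000
seg 4 [180°–220.3°] dwell: s stays 16.0000
seg 5 [220.3°–325.8°] simple-harmonic, h=-11: θ=284.5° here. β=64.2, B=105.5. -11/2·(1 − cos(π·0.6085)) = -7.3392 → s = 8.6608

8.6608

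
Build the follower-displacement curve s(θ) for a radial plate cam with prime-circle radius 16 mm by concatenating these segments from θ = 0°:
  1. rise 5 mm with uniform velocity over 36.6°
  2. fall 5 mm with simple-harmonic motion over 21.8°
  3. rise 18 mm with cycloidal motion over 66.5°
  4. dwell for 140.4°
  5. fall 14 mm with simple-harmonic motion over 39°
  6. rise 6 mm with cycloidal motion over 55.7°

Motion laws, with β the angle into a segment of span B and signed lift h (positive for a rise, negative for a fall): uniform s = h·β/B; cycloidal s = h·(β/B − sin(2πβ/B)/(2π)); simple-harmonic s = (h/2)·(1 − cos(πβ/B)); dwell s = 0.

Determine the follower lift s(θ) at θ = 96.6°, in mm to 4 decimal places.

seg 1 [0°–36.6°] uniform, h=5: full span → s += 5 → s = 5.0000
seg 2 [36.6°–58.4°] simple-harmonic, h=-5: full span → s += -5 → s = 0.0000
seg 3 [58.4°–124.9°] cycloidal, h=18: θ=96.6° here. β=38.2, B=66.5. 18·(0.5744 − sin(2π·0.5744)/(2π)) = 11.6314 → s = 11.6314

11.6314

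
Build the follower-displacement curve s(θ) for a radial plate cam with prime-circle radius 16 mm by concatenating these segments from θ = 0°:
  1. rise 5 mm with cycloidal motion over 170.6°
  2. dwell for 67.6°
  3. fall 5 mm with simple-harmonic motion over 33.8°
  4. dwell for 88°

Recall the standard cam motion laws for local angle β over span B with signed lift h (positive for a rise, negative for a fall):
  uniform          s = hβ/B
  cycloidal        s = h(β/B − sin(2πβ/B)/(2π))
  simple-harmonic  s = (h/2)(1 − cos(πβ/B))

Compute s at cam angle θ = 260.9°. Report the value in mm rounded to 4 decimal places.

seg 1 [0°–170.6°] cycloidal, h=5: full span → s += 5 → s = 5.0000
seg 2 [170.6°–238.2°] dwell: s stays 5.0000
seg 3 [238.2°–272°] simple-harmonic, h=-5: θ=260.9° here. β=22.7, B=33.8. -5/2·(1 − cos(π·0.6716)) = -3.7834 → s = 1.2166

1.2166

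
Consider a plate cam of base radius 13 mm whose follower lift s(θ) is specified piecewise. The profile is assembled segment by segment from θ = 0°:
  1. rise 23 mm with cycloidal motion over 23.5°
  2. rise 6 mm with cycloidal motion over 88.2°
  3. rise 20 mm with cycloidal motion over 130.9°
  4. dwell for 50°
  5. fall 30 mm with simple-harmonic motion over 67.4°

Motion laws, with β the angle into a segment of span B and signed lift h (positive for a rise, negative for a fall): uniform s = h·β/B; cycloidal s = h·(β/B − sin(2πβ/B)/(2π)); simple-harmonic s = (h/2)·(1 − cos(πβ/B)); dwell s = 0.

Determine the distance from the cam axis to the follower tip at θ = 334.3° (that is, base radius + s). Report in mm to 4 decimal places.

seg 1 [0°–23.5°] cycloidal, h=23: full span → s += 23 → s = 23.0000
seg 2 [23.5°–111.7°] cycloidal, h=6: full span → s += 6 → s = 29.0000
seg 3 [111.7°–242.6°] cycloidal, h=20: full span → s += 20 → s = 49.0000
seg 4 [242.6°–292.6°] dwell: s stays 49.0000
seg 5 [292.6°–360°] simple-harmonic, h=-30: θ=334.3° here. β=41.7, B=67.4. -30/2·(1 − cos(π·0.6187)) = -20.4646 → s = 28.5354
radial distance = base radius + s = 13 + 28.5354 = 41.5354

41.5354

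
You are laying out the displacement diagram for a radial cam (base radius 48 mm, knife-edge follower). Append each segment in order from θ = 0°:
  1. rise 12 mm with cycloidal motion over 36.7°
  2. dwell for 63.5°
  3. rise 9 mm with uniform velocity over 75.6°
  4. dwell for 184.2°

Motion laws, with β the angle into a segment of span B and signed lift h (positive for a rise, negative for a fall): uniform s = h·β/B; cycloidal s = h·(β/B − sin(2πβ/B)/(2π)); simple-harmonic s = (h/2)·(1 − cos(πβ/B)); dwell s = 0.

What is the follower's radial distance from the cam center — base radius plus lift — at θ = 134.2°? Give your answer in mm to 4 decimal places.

seg 1 [0°–36.7°] cycloidal, h=12: full span → s += 12 → s = 12.0000
seg 2 [36.7°–100.2°] dwell: s stays 12.0000
seg 3 [100.2°–175.8°] uniform, h=9: θ=134.2° here. β=34, B=75.6. 9·34/75.6 = 4.0476 → s = 16.0476
radial distance = base radius + s = 48 + 16.0476 = 64.0476

64.0476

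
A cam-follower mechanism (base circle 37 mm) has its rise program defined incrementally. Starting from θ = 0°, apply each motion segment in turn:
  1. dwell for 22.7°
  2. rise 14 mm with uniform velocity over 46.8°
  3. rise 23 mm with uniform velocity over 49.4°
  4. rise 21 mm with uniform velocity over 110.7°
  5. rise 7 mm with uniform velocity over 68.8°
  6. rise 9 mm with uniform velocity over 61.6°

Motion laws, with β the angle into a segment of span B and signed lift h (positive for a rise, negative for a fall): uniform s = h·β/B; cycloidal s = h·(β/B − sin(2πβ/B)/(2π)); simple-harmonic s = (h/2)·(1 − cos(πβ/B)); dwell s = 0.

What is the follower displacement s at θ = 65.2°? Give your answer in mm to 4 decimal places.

seg 1 [0°–22.7°] dwell: s stays 0.0000
seg 2 [22.7°–69.5°] uniform, h=14: θ=65.2° here. β=42.5, B=46.8. 14·42.5/46.8 = 12.7137 → s = 12.7137

12.7137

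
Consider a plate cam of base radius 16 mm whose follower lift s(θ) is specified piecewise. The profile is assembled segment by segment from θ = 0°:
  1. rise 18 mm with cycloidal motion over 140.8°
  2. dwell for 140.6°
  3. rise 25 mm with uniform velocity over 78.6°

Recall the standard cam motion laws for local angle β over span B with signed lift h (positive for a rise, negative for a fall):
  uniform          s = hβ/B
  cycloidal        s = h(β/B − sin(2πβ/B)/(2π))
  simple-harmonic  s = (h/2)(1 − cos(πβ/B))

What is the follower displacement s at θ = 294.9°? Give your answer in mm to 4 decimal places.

seg 1 [0°–140.8°] cycloidal, h=18: full span → s += 18 → s = 18.0000
seg 2 [140.8°–281.4°] dwell: s stays 18.0000
seg 3 [281.4°–360°] uniform, h=25: θ=294.9° here. β=13.5, B=78.6. 25·13.5/78.6 = 4.2939 → s = 22.2939

22.2939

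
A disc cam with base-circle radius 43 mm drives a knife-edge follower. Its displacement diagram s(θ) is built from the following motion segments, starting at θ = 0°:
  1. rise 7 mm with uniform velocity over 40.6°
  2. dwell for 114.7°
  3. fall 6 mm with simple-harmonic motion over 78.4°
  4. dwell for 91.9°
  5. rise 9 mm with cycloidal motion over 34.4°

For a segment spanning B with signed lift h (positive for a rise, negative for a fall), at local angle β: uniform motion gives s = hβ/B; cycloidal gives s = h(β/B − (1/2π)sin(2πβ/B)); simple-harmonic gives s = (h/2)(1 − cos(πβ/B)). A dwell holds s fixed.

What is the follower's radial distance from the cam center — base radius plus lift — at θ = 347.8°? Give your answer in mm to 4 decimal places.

seg 1 [0°–40.6°] uniform, h=7: full span → s += 7 → s = 7.0000
seg 2 [40.6°–155.3°] dwell: s stays 7.0000
seg 3 [155.3°–233.7°] simple-harmonic, h=-6: full span → s += -6 → s = 1.0000
seg 4 [233.7°–325.6°] dwell: s stays 1.0000
seg 5 [325.6°–360°] cycloidal, h=9: θ=347.8° here. β=22.2, B=34.4. 9·(0.6453 − sin(2π·0.6453)/(2π)) = 6.9419 → s = 7.9419
radial distance = base radius + s = 43 + 7.9419 = 50.9419

50.9419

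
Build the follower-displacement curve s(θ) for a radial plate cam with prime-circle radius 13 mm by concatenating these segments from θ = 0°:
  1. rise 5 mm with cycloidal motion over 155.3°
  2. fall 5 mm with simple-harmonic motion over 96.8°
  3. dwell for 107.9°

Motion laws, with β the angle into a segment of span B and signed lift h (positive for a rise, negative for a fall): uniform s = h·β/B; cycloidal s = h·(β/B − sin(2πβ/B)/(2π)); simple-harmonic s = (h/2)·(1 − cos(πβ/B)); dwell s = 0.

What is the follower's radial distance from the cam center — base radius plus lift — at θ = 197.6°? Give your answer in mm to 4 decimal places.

seg 1 [0°–155.3°] cycloidal, h=5: full span → s += 5 → s = 5.0000
seg 2 [155.3°–252.1°] simple-harmonic, h=-5: θ=197.6° here. β=42.3, B=96.8. -5/2·(1 − cos(π·0.4370)) = -2.0083 → s = 2.9917
radial distance = base radius + s = 13 + 2.9917 = 15.9917

15.9917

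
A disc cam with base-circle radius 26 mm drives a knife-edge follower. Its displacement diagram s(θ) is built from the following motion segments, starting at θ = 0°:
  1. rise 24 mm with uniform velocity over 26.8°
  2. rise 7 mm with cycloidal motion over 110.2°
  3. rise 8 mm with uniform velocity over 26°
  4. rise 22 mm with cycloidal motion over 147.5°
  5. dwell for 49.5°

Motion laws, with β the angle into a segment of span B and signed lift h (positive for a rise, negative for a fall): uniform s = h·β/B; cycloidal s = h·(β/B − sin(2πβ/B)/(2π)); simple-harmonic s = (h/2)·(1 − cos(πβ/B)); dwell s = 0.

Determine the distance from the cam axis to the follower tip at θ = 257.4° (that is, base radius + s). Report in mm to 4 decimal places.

seg 1 [0°–26.8°] uniform, h=24: full span → s += 24 → s = 24.0000
seg 2 [26.8°–137°] cycloidal, h=7: full span → s += 7 → s = 31.0000
seg 3 [137°–163°] uniform, h=8: full span → s += 8 → s = 39.0000
seg 4 [163°–310.5°] cycloidal, h=22: θ=257.4° here. β=94.4, B=147.5. 22·(0.6400 − sin(2π·0.6400)/(2π)) = 16.7779 → s = 55.7779
radial distance = base radius + s = 26 + 55.7779 = 81.7779

81.7779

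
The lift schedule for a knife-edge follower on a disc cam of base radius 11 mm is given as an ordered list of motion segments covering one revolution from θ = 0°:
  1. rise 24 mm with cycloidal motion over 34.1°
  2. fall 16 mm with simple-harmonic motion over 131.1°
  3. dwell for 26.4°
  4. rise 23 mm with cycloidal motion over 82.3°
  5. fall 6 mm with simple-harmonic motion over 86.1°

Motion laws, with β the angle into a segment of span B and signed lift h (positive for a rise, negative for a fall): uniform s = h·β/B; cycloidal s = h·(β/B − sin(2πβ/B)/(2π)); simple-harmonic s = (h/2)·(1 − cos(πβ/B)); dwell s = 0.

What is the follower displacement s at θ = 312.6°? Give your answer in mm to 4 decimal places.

seg 1 [0°–34.1°] cycloidal, h=24: full span → s += 24 → s = 24.0000
seg 2 [34.1°–165.2°] simple-harmonic, h=-16: full span → s += -16 → s = 8.0000
seg 3 [165.2°–191.6°] dwell: s stays 8.0000
seg 4 [191.6°–273.9°] cycloidal, h=23: full span → s += 23 → s = 31.0000
seg 5 [273.9°–360°] simple-harmonic, h=-6: θ=312.6° here. β=38.7, B=86.1. -6/2·(1 − cos(π·0.4495)) = -2.5258 → s = 28.4742

28.4742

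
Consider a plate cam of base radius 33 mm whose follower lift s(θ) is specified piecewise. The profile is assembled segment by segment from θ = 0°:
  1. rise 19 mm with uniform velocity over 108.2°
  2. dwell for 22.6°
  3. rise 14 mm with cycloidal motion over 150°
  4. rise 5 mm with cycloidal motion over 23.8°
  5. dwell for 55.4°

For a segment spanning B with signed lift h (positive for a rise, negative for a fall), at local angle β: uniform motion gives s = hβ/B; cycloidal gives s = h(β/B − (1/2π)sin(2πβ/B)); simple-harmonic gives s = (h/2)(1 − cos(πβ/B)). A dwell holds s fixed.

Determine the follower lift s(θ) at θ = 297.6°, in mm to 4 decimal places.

seg 1 [0°–108.2°] uniform, h=19: full span → s += 19 → s = 19.0000
seg 2 [108.2°–130.8°] dwell: s stays 19.0000
seg 3 [130.8°–280.8°] cycloidal, h=14: full span → s += 14 → s = 33.0000
seg 4 [280.8°–304.6°] cycloidal, h=5: θ=297.6° here. β=16.8, B=23.8. 5·(0.7059 − sin(2π·0.7059)/(2π)) = 4.2948 → s = 37.2948

37.2948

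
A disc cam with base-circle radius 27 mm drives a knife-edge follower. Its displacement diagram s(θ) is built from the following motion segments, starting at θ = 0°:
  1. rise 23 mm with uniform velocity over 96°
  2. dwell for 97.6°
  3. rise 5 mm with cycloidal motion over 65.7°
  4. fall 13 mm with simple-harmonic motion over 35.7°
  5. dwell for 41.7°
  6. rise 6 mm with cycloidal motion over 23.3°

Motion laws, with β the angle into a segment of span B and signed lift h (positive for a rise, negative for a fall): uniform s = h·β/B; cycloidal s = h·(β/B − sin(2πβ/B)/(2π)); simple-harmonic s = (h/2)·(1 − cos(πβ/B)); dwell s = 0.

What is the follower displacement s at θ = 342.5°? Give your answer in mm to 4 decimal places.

seg 1 [0°–96°] uniform, h=23: full span → s += 23 → s = 23.0000
seg 2 [96°–193.6°] dwell: s stays 23.0000
seg 3 [193.6°–259.3°] cycloidal, h=5: full span → s += 5 → s = 28.0000
seg 4 [259.3°–295°] simple-harmonic, h=-13: full span → s += -13 → s = 15.0000
seg 5 [295°–336.7°] dwell: s stays 15.0000
seg 6 [336.7°–360°] cycloidal, h=6: θ=342.5° here. β=5.8, B=23.3. 6·(0.2489 − sin(2π·0.2489)/(2π)) = 0.5387 → s = 15.5387

15.5387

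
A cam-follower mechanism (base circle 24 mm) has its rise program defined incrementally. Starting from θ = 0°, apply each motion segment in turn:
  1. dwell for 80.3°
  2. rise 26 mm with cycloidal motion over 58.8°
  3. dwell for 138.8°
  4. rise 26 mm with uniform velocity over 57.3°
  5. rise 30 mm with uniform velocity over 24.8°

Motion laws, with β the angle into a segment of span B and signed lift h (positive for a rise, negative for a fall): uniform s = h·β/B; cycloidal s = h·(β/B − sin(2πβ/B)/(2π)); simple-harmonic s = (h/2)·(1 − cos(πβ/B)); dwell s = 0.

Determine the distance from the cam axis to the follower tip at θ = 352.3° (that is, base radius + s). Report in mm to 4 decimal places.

seg 1 [0°–80.3°] dwell: s stays 0.0000
seg 2 [80.3°–139.1°] cycloidal, h=26: full span → s += 26 → s = 26.0000
seg 3 [139.1°–277.9°] dwell: s stays 26.0000
seg 4 [277.9°–335.2°] uniform, h=26: full span → s += 26 → s = 52.0000
seg 5 [335.2°–360°] uniform, h=30: θ=352.3° here. β=17.1, B=24.8. 30·17.1/24.8 = 20.6855 → s = 72.6855
radial distance = base radius + s = 24 + 72.6855 = 96.6855

96.6855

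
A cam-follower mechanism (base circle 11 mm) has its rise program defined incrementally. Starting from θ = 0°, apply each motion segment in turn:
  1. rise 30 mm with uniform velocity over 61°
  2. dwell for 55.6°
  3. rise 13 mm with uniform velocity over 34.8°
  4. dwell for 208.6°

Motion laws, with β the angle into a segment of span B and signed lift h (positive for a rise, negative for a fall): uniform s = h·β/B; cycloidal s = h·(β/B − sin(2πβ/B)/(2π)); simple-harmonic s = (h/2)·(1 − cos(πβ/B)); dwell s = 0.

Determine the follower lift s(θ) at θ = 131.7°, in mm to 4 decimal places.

seg 1 [0°–61°] uniform, h=30: full span → s += 30 → s = 30.0000
seg 2 [61°–116.6°] dwell: s stays 30.0000
seg 3 [116.6°–151.4°] uniform, h=13: θ=131.7° here. β=15.1, B=34.8. 13·15.1/34.8 = 5.6408 → s = 35.6408

35.6408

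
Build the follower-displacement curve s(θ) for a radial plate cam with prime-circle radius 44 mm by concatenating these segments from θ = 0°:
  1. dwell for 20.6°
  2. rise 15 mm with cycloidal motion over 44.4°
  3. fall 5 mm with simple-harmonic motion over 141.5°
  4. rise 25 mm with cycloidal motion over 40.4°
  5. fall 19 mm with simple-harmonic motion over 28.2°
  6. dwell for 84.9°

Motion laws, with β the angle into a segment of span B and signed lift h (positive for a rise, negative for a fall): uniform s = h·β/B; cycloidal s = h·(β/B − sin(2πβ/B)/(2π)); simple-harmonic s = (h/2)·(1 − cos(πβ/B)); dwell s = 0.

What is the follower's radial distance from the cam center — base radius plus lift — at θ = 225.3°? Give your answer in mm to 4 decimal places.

seg 1 [0°–20.6°] dwell: s stays 0.0000
seg 2 [20.6°–65°] cycloidal, h=15: full span → s += 15 → s = 15.0000
seg 3 [65°–206.5°] simple-harmonic, h=-5: full span → s += -5 → s = 10.0000
seg 4 [206.5°–246.9°] cycloidal, h=25: θ=225.3° here. β=18.8, B=40.4. 25·(0.4653 − sin(2π·0.4653)/(2π)) = 10.7742 → s = 20.7742
radial distance = base radius + s = 44 + 20.7742 = 64.7742

64.7742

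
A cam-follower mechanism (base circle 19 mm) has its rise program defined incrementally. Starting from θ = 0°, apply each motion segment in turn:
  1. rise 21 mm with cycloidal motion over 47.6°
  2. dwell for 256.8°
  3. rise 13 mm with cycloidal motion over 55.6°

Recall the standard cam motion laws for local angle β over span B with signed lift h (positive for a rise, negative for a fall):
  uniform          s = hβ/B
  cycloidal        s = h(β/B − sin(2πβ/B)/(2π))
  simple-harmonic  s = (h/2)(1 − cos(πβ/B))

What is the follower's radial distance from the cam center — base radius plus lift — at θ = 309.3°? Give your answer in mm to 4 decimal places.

seg 1 [0°–47.6°] cycloidal, h=21: full span → s += 21 → s = 21.0000
seg 2 [47.6°–304.4°] dwell: s stays 21.0000
seg 3 [304.4°–360°] cycloidal, h=13: θ=309.3° here. β=4.9, B=55.6. 13·(0.0881 − sin(2π·0.0881)/(2π)) = 0.0577 → s = 21.0577
radial distance = base radius + s = 19 + 21.0577 = 40.0577

40.0577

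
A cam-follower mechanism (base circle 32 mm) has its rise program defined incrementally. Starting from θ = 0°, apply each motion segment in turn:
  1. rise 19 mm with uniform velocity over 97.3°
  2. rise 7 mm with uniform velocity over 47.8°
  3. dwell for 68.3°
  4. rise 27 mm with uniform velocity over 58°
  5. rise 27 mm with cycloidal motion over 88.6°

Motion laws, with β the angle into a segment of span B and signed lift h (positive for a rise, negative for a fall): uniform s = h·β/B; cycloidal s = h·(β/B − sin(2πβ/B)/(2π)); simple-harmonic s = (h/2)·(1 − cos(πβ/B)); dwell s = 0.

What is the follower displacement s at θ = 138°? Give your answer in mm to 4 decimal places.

seg 1 [0°–97.3°] uniform, h=19: full span → s += 19 → s = 19.0000
seg 2 [97.3°–145.1°] uniform, h=7: θ=138° here. β=40.7, B=47.8. 7·40.7/47.8 = 5.9603 → s = 24.9603

24.9603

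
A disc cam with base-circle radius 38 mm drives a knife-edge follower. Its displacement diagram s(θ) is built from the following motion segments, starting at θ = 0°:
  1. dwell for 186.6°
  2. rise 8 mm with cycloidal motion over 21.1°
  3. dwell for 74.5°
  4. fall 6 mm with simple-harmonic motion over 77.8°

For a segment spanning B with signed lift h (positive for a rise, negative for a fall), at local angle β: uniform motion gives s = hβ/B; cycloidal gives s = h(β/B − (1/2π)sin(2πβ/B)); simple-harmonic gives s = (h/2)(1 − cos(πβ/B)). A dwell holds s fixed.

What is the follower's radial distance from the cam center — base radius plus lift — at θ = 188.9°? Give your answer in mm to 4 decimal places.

seg 1 [0°–186.6°] dwell: s stays 0.0000
seg 2 [186.6°–207.7°] cycloidal, h=8: θ=188.9° here. β=2.3, B=21.1. 8·(0.1090 − sin(2π·0.1090)/(2π)) = 0.0666 → s = 0.0666
radial distance = base radius + s = 38 + 0.0666 = 38.0666

38.0666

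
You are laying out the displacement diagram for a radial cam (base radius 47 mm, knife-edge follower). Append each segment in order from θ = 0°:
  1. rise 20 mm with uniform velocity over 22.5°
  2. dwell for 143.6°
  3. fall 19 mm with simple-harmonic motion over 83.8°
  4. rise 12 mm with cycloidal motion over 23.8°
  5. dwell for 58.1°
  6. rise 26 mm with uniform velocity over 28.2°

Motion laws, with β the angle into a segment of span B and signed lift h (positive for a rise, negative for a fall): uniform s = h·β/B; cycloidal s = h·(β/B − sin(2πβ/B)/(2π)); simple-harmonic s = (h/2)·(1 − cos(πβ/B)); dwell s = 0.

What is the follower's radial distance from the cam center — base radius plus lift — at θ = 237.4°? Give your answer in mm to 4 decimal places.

seg 1 [0°–22.5°] uniform, h=20: full span → s += 20 → s = 20.0000
seg 2 [22.5°–166.1°] dwell: s stays 20.0000
seg 3 [166.1°–249.9°] simple-harmonic, h=-19: θ=237.4° here. β=71.3, B=83.8. -19/2·(1 − cos(π·0.8508)) = -17.9759 → s = 2.0241
radial distance = base radius + s = 47 + 2.0241 = 49.0241

49.0241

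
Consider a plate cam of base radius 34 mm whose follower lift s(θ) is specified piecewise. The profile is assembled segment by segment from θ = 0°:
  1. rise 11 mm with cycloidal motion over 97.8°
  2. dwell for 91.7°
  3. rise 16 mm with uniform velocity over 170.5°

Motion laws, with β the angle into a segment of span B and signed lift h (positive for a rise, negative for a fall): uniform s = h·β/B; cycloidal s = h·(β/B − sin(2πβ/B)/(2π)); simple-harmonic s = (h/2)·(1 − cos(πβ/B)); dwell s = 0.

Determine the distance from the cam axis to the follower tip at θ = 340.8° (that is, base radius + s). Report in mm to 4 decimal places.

seg 1 [0°–97.8°] cycloidal, h=11: full span → s += 11 → s = 11.0000
seg 2 [97.8°–189.5°] dwell: s stays 11.0000
seg 3 [189.5°–360°] uniform, h=16: θ=340.8° here. β=151.3, B=170.5. 16·151.3/170.5 = 14.1982 → s = 25.1982
radial distance = base radius + s = 34 + 25.1982 = 59.1982

59.1982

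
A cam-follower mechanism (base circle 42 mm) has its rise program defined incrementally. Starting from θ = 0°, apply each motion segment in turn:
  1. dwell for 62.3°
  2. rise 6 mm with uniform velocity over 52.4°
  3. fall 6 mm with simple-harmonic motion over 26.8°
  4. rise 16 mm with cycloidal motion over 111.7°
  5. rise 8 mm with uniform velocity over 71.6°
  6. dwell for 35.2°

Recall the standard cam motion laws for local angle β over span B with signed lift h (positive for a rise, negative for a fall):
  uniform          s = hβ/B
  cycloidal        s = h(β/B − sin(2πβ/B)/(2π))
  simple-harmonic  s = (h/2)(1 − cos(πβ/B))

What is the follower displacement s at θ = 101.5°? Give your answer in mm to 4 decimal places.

seg 1 [0°–62.3°] dwell: s stays 0.0000
seg 2 [62.3°–114.7°] uniform, h=6: θ=101.5° here. β=39.2, B=52.4. 6·39.2/52.4 = 4.4885 → s = 4.4885

4.4885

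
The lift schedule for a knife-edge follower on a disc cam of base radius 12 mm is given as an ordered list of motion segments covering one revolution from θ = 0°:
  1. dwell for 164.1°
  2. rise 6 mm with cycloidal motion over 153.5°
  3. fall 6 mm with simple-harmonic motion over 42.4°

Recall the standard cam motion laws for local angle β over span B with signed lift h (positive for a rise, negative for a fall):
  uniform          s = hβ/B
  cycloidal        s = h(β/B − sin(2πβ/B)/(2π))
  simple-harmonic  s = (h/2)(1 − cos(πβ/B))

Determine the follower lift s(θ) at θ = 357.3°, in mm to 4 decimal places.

seg 1 [0°–164.1°] dwell: s stays 0.0000
seg 2 [164.1°–317.6°] cycloidal, h=6: full span → s += 6 → s = 6.0000
seg 3 [317.6°–360°] simple-harmonic, h=-6: θ=357.3° here. β=39.7, B=42.4. -6/2·(1 − cos(π·0.9363)) = -5.9402 → s = 0.0598

0.0598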